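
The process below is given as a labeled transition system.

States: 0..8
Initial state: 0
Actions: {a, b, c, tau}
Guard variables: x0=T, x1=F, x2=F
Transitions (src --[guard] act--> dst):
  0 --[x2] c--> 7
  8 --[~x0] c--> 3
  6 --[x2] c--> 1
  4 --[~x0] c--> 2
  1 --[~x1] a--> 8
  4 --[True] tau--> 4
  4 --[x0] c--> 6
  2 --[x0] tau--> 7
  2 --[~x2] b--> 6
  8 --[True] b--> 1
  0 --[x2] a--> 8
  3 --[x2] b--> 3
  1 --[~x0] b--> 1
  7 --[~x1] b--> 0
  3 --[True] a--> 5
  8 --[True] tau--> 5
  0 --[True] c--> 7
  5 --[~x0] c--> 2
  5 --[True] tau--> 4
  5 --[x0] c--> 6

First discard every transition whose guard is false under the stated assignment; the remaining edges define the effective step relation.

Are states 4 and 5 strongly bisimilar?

Answer: BISIMILAR

Analysis:
Refine partition for ~:
  P[0] = {{0,1,2,3,4,5,6,7,8}}
  P[1] = {{0},{1,3},{2,8},{4,5},{6},{7}}
  P[2] = {{0},{1},{2},{3},{4,5},{6},{7},{8}}
Fixed point at round 3; 8 class(es).
4∈{4,5}, 5∈{4,5}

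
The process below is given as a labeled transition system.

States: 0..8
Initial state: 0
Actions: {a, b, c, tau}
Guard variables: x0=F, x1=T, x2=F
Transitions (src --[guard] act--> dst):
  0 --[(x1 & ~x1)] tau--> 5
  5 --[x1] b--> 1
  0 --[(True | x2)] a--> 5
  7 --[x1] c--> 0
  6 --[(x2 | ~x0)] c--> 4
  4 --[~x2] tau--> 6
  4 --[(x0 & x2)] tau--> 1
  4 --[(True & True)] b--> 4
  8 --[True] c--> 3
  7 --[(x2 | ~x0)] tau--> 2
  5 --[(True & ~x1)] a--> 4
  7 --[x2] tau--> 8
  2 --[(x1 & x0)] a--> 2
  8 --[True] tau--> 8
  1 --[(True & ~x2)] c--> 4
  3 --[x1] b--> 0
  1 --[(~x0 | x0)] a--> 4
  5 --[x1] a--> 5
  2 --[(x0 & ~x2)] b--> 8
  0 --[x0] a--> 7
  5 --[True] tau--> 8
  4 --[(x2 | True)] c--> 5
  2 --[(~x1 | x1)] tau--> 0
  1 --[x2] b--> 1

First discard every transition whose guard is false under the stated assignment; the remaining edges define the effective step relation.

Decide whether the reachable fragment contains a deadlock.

Reach set: {0,1,3,4,5,6,8}
  0: a→5  [deg 1]
  1: a→4  c→4  [deg 2]
  3: b→0  [deg 1]
  4: b→4  c→5  tau→6  [deg 3]
  5: a→5  b→1  tau→8  [deg 3]
  6: c→4  [deg 1]
  8: c→3  tau→8  [deg 2]

Answer: DEADLOCK-FREE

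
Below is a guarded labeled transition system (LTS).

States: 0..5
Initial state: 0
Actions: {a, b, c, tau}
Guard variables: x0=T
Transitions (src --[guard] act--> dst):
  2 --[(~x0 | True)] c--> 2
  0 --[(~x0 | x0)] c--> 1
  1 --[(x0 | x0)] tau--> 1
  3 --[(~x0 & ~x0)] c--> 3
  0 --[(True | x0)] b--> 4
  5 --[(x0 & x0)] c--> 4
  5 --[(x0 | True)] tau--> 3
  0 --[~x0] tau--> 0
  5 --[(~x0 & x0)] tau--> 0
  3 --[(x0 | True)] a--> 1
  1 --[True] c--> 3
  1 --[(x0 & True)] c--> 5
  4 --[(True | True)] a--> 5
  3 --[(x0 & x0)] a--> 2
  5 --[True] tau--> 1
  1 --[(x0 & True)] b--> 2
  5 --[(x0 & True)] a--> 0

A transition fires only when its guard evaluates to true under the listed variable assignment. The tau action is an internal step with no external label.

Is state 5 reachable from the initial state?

Answer: REACHABLE

Trace:
14 transition(s) survive guard evaluation.
Layer 0: {0}
Layer 1: {1,4}  cumulative {0,1,4}
Layer 2: {2,3,5}  cumulative {0,1,2,3,4,5}
R = {0,1,2,3,4,5}
witness 5: c·c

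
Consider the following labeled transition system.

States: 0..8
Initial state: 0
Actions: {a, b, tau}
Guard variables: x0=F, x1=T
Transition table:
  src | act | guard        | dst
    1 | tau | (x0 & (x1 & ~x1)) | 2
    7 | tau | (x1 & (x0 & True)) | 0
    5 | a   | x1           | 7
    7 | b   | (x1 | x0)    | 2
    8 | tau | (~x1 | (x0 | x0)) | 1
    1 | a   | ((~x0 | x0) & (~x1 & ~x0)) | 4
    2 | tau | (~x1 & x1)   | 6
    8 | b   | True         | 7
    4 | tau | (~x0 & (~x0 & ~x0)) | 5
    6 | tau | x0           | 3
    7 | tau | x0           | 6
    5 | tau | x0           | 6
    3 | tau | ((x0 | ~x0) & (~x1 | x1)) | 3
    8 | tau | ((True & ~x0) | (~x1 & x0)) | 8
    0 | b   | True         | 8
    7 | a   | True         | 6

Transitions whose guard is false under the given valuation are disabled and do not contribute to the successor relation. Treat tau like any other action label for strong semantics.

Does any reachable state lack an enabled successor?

Answer: DEADLOCK at state 2

Analysis:
Reach set: {0,2,6,7,8}
  0: b→8  [deg 1]
  2: ∅  [deadlock]
  6: ∅  [deadlock]
  7: a→6  b→2  [deg 2]
  8: b→7  tau→8  [deg 2]
witness 2: b·b·b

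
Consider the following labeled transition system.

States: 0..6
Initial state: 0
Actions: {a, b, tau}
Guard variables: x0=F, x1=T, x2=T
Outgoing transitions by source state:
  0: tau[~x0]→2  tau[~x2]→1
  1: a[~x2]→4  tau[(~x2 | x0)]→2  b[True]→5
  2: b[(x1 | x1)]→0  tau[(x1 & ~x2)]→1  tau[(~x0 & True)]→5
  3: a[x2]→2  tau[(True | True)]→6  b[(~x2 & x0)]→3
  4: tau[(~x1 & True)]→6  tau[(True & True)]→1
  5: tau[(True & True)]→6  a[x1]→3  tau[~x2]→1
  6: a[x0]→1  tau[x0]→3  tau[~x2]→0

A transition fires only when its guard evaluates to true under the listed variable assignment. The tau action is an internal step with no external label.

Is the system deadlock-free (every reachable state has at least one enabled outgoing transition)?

Reach set: {0,2,3,5,6}
  0: tau→2  [1 out]
  2: b→0  tau→5  [2 out]
  3: a→2  tau→6  [2 out]
  5: a→3  tau→6  [2 out]
  6: ∅  [STUCK]
witness 6: tau·tau·tau

Answer: DEADLOCK at state 6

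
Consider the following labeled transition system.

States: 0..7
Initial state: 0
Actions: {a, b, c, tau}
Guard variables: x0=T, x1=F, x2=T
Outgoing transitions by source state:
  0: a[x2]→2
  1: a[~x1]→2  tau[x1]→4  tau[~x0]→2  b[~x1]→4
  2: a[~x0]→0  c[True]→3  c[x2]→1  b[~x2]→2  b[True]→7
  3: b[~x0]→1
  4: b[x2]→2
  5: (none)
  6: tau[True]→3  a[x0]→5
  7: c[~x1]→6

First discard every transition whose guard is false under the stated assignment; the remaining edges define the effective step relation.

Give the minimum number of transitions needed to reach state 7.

Answer: 2

Trace:
BFS to 7:
  depth 0: {0}
  depth 1: {2}
  depth 2: {1,3,7}
depth(7)=2, e.g. a·b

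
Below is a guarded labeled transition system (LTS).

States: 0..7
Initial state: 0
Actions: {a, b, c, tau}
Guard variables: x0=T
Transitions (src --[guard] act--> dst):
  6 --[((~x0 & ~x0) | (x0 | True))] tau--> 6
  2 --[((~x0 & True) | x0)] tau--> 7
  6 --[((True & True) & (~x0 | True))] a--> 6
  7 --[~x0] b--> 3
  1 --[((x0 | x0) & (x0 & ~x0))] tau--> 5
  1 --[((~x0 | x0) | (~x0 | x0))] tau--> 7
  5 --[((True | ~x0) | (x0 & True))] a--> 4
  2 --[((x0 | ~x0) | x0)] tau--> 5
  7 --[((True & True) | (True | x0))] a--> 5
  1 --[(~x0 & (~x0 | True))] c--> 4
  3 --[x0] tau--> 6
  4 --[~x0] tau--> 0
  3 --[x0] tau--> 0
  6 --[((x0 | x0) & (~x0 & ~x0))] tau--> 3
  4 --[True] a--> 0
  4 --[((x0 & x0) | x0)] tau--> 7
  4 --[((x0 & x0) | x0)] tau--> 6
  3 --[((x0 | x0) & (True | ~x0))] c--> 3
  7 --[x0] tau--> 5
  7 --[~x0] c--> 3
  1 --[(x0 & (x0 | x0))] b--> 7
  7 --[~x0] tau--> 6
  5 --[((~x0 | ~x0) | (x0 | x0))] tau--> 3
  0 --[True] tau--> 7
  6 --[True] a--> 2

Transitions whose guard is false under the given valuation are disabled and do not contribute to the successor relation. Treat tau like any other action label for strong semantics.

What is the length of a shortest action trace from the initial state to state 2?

Answer: 5

Trace:
Breadth-first toward 2:
  depth 0: {0}
  depth 1: {7}
  depth 2: {5}
  depth 3: {3,4}
  depth 4: {6}
  depth 5: {2}
2 enters at depth 5; path tau·a·a·tau·a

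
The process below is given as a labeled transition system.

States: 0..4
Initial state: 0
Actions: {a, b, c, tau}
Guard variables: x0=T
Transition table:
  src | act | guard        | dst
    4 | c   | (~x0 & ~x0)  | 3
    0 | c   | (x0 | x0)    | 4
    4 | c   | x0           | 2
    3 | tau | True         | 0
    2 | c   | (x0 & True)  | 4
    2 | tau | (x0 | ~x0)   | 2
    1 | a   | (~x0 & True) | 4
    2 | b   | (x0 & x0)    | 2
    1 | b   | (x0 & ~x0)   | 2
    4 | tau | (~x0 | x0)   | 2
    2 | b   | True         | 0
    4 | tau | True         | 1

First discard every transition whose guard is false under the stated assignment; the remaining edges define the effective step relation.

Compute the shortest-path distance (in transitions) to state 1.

Layered search for 1:
  L0 = {0}
  L1 = {4}
  L2 = {1,2}
first hit 1 at d=2 via c·tau

Answer: 2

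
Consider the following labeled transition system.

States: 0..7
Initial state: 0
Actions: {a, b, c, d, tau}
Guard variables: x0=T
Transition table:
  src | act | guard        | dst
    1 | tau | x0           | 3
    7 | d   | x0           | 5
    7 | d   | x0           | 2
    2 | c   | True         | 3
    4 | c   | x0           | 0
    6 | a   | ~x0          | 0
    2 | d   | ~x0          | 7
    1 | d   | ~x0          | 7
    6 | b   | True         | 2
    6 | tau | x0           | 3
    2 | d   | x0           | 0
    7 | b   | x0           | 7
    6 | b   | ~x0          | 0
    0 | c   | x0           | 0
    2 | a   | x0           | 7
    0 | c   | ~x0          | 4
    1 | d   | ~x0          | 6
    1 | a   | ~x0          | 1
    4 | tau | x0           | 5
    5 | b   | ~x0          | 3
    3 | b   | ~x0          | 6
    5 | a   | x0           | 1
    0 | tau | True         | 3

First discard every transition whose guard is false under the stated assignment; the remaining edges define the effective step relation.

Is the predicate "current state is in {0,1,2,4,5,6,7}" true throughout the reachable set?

Inv-set: {0,1,2,4,5,6,7}
Reachable = {0,3}
  0: ok
  3: ✗ unsafe
reach 3 via tau — violates

Answer: INVARIANT VIOLATED at state 3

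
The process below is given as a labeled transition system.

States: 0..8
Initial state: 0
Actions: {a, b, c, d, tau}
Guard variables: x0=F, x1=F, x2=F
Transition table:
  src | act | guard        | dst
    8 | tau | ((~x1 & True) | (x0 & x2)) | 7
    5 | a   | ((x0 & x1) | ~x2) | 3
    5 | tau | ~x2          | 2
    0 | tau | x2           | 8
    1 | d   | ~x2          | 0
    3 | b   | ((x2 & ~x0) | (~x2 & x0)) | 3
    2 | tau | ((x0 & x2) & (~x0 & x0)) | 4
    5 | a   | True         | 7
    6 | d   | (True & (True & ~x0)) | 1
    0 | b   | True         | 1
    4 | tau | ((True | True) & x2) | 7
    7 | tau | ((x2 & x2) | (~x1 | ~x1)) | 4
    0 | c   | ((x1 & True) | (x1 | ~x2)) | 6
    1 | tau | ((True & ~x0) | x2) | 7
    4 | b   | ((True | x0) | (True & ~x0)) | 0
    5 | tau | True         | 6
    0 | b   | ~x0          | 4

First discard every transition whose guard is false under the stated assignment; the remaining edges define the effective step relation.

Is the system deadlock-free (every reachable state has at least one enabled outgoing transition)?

Answer: DEADLOCK-FREE

Trace:
Reach set: {0,1,4,6,7}
  0: b→1  b→4  c→6  [3 exit(s)]
  1: d→0  tau→7  [2 exit(s)]
  4: b→0  [1 exit(s)]
  6: d→1  [1 exit(s)]
  7: tau→4  [1 exit(s)]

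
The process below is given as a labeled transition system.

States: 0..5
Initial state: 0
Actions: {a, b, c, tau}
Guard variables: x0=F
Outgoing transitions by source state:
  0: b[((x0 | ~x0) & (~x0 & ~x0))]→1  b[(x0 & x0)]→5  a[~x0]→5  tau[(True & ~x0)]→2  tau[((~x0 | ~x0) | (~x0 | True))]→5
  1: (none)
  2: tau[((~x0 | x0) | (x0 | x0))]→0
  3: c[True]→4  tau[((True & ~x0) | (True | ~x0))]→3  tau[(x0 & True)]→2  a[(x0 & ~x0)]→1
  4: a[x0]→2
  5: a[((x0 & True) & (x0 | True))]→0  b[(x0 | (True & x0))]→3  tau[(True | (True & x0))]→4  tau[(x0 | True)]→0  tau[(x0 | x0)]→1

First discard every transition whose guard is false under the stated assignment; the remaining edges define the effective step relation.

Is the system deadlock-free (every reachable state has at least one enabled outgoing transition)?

R = {0,1,2,4,5}
  0: a→5  b→1  tau→2  tau→5  [deg 4]
  1: ∅  [no exit]
  2: tau→0  [deg 1]
  4: ∅  [no exit]
  5: tau→0  tau→4  [deg 2]
trace reaching 1: b

Answer: DEADLOCK at state 1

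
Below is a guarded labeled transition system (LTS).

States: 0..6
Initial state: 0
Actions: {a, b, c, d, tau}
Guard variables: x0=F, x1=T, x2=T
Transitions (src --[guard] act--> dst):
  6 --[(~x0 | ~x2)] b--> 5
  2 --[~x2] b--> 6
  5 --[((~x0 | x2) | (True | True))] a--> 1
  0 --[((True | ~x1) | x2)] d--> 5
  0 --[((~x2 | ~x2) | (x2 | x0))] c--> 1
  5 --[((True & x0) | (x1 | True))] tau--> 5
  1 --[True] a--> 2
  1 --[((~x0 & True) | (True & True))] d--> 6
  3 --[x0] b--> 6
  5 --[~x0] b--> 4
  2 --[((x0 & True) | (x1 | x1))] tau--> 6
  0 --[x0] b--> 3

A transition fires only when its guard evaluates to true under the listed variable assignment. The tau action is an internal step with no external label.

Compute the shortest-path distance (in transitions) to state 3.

Layered search for 3:
  Layer 0: {0}
  Layer 1: {1,5}
  Layer 2: {2,4,6}
3 never appears.

Answer: UNREACHABLE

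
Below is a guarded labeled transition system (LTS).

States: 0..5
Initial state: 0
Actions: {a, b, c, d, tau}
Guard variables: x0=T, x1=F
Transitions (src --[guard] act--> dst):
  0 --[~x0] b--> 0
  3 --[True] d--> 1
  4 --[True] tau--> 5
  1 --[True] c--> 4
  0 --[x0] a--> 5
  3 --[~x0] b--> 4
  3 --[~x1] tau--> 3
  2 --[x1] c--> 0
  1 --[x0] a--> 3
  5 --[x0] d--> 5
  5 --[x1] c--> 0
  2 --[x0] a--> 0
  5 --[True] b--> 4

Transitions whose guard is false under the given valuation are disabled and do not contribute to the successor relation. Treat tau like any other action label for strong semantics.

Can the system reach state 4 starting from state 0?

Answer: REACHABLE

Trace:
9 transition(s) survive guard evaluation.
depth 0: {0}
depth 1: {5}  total {0,5}
depth 2: {4}  total {0,4,5}
Reachable = {0,4,5}
Path to 4: a·b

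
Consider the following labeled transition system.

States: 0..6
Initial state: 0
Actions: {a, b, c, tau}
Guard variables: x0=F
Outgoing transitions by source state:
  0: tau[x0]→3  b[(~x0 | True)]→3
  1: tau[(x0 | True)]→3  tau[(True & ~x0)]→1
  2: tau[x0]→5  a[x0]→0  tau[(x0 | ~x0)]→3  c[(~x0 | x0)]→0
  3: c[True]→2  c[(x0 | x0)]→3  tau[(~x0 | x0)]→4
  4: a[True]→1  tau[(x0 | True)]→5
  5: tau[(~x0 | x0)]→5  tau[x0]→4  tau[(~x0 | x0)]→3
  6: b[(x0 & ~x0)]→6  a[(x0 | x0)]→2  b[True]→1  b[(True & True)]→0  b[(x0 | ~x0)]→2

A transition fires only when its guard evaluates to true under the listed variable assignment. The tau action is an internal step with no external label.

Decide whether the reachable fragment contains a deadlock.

Answer: DEADLOCK-FREE

Trace:
Reachable = {0,1,2,3,4,5}
  0: b→3  [1 out]
  1: tau→1  tau→3  [2 out]
  2: c→0  tau→3  [2 out]
  3: c→2  tau→4  [2 out]
  4: a→1  tau→5  [2 out]
  5: tau→3  tau→5  [2 out]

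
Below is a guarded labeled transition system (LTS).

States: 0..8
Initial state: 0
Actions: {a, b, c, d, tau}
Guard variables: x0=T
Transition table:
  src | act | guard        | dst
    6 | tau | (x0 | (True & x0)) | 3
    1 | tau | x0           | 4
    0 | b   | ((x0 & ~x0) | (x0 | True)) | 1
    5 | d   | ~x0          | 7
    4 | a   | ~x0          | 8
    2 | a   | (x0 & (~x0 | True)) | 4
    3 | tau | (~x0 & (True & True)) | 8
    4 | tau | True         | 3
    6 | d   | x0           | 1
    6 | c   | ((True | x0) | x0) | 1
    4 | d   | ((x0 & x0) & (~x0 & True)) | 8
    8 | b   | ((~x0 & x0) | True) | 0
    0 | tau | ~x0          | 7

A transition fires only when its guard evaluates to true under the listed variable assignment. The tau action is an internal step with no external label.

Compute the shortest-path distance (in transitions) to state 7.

BFS to 7:
  L0 = {0}
  L1 = {1}
  L2 = {4}
  L3 = {3}
7 never appears.

Answer: UNREACHABLE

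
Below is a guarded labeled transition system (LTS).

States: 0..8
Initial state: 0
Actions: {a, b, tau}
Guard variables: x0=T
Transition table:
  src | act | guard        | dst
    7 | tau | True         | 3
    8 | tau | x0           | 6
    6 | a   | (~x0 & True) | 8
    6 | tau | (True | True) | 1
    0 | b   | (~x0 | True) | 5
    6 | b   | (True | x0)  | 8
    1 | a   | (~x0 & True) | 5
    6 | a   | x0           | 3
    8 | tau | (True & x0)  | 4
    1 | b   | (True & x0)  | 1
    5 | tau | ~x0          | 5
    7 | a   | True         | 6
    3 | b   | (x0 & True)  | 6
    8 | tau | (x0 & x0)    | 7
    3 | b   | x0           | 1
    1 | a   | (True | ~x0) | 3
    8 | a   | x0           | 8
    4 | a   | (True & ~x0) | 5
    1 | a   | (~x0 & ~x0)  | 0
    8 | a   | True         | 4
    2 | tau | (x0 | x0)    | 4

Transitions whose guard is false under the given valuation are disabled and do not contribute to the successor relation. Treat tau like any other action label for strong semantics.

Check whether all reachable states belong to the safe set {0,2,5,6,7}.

Allowed set {0,2,5,6,7}
Reachable = {0,5}
  0: ok
  5: ok

Answer: INVARIANT HOLDS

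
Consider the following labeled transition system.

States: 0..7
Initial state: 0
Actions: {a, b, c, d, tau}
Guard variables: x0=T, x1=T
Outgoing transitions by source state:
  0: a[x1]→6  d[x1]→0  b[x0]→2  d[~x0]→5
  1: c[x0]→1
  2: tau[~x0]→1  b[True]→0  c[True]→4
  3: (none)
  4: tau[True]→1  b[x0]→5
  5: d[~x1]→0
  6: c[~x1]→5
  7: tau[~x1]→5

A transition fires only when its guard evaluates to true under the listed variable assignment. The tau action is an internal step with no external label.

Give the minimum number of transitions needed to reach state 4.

Answer: 2

Trace:
Breadth-first toward 4:
  depth 0: {0}
  depth 1: {2,6}
  depth 2: {4}
4 enters at depth 2; path b·c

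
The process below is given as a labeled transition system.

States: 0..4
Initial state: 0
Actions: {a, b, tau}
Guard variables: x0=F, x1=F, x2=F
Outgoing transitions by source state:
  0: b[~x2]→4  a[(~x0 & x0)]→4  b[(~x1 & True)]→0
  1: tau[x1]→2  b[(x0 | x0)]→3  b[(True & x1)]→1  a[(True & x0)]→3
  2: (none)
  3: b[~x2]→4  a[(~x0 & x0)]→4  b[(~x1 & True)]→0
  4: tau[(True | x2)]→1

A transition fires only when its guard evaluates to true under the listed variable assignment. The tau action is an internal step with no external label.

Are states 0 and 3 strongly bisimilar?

Bisimulation quotient by refinement:
  P[0] = {{0,1,2,3,4}}
  P[1] = {{0,3},{1,2},{4}}
3 equivalence class(es) (converged in 2)
class of 0: {0,3}; class of 3: {0,3}

Answer: BISIMILAR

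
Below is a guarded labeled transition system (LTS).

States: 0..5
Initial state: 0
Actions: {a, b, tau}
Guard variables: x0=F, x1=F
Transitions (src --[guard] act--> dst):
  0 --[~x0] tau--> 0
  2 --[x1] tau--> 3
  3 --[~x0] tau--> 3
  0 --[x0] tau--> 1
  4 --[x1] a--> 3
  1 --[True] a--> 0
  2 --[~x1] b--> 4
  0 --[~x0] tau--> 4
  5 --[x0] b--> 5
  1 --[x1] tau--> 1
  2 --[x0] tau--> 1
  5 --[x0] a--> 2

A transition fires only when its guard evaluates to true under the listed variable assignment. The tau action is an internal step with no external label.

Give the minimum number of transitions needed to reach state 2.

Answer: UNREACHABLE

Analysis:
Breadth-first toward 2:
  L0 = {0}
  L1 = {4}
2 never appears.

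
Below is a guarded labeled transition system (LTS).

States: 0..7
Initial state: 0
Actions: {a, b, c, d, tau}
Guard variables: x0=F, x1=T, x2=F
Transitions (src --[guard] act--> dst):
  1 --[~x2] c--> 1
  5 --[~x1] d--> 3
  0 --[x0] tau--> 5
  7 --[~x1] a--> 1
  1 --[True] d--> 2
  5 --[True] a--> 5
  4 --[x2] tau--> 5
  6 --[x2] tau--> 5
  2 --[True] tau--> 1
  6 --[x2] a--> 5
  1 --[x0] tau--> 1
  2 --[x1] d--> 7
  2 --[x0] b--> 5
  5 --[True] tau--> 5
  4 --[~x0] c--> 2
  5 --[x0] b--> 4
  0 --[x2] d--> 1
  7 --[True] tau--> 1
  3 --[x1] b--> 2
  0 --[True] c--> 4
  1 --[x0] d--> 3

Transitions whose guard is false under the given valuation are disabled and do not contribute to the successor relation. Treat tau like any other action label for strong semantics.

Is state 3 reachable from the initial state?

10 transition(s) survive guard evaluation.
Layer 0: {0}
Layer 1: {4}  cumulative {0,4}
Layer 2: {2}  cumulative {0,2,4}
Layer 3: {1,7}  cumulative {0,1,2,4,7}
Reachable = {0,1,2,4,7}

Answer: UNREACHABLE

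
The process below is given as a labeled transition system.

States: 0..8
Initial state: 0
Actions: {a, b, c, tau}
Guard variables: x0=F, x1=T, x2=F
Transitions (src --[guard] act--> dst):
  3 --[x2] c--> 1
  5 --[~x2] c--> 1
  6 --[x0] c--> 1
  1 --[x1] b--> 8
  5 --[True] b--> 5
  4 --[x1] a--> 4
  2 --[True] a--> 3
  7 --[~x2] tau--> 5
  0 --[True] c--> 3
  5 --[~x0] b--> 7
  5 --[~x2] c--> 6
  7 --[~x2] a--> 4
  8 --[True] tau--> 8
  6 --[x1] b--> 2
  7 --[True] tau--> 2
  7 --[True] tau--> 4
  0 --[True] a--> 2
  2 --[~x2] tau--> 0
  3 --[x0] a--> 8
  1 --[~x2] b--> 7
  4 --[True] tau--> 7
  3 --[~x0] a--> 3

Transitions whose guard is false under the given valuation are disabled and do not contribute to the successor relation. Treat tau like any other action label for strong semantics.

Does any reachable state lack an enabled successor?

Reachable = {0,2,3}
  0: a→2  c→3  [deg 2]
  2: a→3  tau→0  [deg 2]
  3: a→3  [deg 1]

Answer: DEADLOCK-FREE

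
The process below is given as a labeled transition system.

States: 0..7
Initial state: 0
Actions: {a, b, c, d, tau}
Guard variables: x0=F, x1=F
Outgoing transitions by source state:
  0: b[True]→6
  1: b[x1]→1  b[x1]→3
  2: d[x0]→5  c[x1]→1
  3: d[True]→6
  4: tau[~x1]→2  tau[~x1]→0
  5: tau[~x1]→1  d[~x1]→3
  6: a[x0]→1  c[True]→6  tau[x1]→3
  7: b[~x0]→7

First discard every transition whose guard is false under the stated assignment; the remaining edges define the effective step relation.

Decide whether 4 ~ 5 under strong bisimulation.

Bisimulation quotient by refinement:
  π0 = {{0,1,2,3,4,5,6,7}}
  π1 = {{0,7},{1,2},{3},{4},{5},{6}}
  π2 = {{0},{1,2},{3},{4},{5},{6},{7}}
Fixed point at round 3; 7 class(es).
4∈{4}, 5∈{5}

Answer: NOT BISIMILAR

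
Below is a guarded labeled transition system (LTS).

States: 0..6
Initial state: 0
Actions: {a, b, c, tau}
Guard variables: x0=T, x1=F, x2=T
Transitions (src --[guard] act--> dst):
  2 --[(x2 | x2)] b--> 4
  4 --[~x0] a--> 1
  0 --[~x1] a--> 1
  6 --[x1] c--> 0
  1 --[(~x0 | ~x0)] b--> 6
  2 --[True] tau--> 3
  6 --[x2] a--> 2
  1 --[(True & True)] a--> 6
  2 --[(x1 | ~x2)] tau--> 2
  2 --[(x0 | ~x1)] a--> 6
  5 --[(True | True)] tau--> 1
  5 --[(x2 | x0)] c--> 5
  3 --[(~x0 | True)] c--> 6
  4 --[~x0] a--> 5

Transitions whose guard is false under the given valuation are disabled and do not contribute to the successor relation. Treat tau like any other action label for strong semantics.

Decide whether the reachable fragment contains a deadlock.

R = {0,1,2,3,4,6}
  0: a→1  [1 exit(s)]
  1: a→6  [1 exit(s)]
  2: a→6  b→4  tau→3  [3 exit(s)]
  3: c→6  [1 exit(s)]
  4: ∅  [no exit]
  6: a→2  [1 exit(s)]
witness 4: a·a·a·b

Answer: DEADLOCK at state 4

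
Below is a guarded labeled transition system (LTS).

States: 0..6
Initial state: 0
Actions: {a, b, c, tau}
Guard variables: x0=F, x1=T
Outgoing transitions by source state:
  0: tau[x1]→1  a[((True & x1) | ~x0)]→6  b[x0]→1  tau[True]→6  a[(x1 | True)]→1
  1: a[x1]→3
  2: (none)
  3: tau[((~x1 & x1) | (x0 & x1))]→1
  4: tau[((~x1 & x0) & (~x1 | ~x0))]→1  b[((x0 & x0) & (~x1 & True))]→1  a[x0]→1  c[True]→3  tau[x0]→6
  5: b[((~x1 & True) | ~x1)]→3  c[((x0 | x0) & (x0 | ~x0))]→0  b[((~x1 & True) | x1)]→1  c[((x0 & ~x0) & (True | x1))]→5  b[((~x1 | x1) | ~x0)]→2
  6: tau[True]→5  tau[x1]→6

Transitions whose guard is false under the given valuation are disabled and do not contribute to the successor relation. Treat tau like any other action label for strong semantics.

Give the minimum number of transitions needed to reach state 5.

Breadth-first toward 5:
  Layer 0: {0}
  Layer 1: {1,6}
  Layer 2: {3,5}
first hit 5 at d=2 via a·tau

Answer: 2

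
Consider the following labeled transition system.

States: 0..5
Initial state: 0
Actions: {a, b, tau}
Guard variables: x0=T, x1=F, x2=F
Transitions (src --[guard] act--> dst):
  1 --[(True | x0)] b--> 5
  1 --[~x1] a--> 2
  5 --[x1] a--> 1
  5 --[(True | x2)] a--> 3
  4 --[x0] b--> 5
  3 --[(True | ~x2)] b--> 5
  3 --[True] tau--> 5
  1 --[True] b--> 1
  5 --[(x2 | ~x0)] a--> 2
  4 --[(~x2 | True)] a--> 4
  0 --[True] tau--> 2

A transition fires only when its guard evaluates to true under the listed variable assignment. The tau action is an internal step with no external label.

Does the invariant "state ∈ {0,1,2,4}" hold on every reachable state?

Answer: INVARIANT HOLDS

Analysis:
Safe = {0,1,2,4}
Reach set: {0,2}
  0: ✓
  2: ✓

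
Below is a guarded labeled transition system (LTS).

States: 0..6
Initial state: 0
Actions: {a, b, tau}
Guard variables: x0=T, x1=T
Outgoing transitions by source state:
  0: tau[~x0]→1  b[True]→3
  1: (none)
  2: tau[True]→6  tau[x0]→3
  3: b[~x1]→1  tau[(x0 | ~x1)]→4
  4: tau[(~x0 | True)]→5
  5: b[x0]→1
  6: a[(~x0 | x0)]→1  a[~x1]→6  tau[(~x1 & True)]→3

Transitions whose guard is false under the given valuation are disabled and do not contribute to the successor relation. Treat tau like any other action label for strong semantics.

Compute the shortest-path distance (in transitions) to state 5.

BFS to 5:
  L0 = {0}
  L1 = {3}
  L2 = {4}
  L3 = {5}
depth(5)=3, e.g. b·tau·tau

Answer: 3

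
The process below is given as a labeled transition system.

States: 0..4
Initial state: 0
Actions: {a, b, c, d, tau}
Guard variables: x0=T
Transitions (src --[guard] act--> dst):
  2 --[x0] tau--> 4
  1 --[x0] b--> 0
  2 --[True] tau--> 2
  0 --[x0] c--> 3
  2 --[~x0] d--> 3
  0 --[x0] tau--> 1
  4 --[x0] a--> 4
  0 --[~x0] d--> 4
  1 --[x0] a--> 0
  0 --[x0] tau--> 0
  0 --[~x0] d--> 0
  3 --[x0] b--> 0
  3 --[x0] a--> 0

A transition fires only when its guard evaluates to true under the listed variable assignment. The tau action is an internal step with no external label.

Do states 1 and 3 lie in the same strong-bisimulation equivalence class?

Bisimulation quotient by refinement:
  π0 = {{0,1,2,3,4}}
  π1 = {{0},{1,3},{2},{4}}
Fixed point at round 2; 4 class(es).
1∈{1,3}, 3∈{1,3}

Answer: BISIMILAR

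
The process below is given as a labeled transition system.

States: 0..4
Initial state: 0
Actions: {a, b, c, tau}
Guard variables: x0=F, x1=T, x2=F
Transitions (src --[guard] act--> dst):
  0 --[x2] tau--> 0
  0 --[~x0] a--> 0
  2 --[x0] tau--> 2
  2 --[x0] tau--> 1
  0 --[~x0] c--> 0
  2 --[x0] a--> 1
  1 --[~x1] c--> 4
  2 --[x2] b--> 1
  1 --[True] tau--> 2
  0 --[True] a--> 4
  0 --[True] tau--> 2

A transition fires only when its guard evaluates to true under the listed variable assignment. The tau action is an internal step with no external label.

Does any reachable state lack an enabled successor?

Answer: DEADLOCK at state 2

Working:
R = {0,2,4}
  0: a→0  a→4  c→0  tau→2  [4 out]
  2: ∅  [deadlock]
  4: ∅  [deadlock]
trace reaching 2: tau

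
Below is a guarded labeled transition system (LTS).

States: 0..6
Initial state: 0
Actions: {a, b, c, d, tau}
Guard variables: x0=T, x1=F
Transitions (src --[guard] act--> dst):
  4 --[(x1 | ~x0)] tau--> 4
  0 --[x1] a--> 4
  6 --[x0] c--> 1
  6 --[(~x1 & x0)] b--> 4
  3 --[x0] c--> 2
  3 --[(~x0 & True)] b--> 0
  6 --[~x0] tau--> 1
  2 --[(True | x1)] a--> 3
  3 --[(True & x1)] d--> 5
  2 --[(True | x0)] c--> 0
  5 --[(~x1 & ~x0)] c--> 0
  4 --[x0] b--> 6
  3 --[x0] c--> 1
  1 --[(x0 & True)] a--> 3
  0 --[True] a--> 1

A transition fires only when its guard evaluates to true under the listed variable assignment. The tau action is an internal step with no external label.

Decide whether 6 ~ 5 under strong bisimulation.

Compute ~ classes (split until stable):
  π0 = {{0,1,2,3,4,5,6}}
  π1 = {{0,1},{2},{3},{4},{5},{6}}
  π2 = {{0},{1},{2},{3},{4},{5},{6}}
Fixed point at round 3; 7 class(es).
6∈{6}, 5∈{5}

Answer: NOT BISIMILAR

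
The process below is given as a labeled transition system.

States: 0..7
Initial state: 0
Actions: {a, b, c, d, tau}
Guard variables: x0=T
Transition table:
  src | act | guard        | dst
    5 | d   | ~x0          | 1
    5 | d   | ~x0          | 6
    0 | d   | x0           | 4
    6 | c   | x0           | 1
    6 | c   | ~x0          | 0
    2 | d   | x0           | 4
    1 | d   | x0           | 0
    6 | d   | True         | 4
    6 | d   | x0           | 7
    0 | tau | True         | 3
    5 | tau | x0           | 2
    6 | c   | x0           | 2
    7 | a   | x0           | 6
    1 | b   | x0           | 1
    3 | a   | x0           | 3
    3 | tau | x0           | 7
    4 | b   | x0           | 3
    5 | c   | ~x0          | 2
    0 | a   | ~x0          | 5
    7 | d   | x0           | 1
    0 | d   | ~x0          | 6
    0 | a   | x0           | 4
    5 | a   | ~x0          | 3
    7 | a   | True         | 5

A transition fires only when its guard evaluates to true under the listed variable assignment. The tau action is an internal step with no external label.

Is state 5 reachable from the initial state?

17 transition(s) survive guard evaluation.
depth 0: {0}
depth 1: {3,4}  now seen {0,3,4}
depth 2: {7}  now seen {0,3,4,7}
depth 3: {1,5,6}  now seen {0,1,3,4,5,6,7}
depth 4: {2}  now seen {0,1,2,3,4,5,6,7}
Reachable = {0,1,2,3,4,5,6,7}
trace reaching 5: tau·tau·a

Answer: REACHABLE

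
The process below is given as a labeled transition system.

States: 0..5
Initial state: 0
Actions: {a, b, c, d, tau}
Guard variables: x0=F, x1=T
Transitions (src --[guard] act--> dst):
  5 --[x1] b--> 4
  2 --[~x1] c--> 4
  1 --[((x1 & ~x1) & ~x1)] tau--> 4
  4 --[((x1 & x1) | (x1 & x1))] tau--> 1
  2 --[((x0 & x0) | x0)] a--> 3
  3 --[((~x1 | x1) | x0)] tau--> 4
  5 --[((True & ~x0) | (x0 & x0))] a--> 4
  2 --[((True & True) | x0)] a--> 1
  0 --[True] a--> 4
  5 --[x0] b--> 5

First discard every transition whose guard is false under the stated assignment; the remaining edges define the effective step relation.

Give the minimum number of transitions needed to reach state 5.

BFS to 5:
  Layer 0: {0}
  Layer 1: {4}
  Layer 2: {1}
5 never appears.

Answer: UNREACHABLE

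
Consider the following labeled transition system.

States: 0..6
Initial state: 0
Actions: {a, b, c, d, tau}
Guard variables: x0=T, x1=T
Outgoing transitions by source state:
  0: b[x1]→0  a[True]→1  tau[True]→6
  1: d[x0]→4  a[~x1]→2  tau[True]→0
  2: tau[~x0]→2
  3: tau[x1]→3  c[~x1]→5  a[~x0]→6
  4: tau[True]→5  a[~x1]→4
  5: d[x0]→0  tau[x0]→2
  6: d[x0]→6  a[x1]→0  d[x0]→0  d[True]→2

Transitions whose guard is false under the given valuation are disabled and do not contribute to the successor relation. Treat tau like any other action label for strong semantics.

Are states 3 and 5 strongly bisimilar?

Bisimulation quotient by refinement:
  π0 = {{0,1,2,3,4,5,6}}
  π1 = {{0},{1,5},{2},{3,4},{6}}
  π2 = {{0},{1},{2},{3},{4},{5},{6}}
7 equivalence class(es) (converged in 3)
[3]={3}  [5]={5}

Answer: NOT BISIMILAR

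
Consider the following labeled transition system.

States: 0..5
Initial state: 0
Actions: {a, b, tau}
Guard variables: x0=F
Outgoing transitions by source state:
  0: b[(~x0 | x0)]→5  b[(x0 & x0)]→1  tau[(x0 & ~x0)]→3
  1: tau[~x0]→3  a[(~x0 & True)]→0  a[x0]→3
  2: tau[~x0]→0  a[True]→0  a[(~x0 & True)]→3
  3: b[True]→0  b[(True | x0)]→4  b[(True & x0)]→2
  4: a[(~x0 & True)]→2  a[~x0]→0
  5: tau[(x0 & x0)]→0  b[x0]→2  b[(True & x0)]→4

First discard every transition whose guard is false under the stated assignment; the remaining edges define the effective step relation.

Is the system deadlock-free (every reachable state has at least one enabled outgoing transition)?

Answer: DEADLOCK at state 5

Working:
Reachable = {0,5}
  0: b→5  [deg 1]
  5: ∅  [no exit]
witness 5: b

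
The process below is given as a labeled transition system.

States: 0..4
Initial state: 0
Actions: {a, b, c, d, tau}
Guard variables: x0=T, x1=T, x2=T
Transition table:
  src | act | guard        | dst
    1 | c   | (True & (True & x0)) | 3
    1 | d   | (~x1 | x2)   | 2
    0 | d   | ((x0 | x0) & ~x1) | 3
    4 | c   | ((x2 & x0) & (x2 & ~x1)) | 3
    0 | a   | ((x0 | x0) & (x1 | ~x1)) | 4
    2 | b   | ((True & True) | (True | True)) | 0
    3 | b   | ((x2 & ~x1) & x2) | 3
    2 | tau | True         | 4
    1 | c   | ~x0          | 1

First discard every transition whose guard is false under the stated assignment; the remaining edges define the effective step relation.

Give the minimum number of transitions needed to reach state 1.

Layered search for 1:
  Layer 0: {0}
  Layer 1: {4}
1 never appears.

Answer: UNREACHABLE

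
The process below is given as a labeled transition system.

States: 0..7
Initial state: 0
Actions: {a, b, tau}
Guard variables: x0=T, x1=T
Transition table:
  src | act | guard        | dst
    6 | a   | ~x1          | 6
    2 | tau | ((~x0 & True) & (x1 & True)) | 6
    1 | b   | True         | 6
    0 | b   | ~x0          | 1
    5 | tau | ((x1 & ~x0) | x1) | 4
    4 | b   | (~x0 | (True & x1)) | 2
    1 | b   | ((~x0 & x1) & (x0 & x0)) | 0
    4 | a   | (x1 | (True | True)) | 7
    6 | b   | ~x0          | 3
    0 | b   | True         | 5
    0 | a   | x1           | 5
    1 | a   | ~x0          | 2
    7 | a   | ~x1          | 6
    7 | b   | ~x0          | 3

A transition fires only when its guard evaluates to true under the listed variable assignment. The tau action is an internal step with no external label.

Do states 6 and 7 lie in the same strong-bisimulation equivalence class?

Answer: BISIMILAR

Trace:
Refine partition for ~:
  π0 = {{0,1,2,3,4,5,6,7}}
  π1 = {{0,4},{1},{2,3,6,7},{5}}
  π2 = {{0},{1},{2,3,6,7},{4},{5}}
5 equivalence class(es) (converged in 3)
[6]={2,3,6,7}  [7]={2,3,6,7}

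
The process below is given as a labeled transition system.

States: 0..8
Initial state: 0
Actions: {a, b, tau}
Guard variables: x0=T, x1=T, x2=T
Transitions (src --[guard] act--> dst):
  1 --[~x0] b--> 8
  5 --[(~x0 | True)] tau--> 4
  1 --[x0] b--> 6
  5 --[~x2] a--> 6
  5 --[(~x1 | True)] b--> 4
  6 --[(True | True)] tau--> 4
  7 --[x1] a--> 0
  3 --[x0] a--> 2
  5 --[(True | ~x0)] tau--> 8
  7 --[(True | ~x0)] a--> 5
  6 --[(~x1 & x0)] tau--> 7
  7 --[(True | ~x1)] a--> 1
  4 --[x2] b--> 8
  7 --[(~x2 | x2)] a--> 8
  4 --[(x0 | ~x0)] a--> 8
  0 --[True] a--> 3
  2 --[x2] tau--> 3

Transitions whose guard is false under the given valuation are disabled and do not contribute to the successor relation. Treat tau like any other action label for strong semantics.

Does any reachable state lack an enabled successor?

Reach set: {0,2,3}
  0: a→3  [deg 1]
  2: tau→3  [deg 1]
  3: a→2  [deg 1]

Answer: DEADLOCK-FREE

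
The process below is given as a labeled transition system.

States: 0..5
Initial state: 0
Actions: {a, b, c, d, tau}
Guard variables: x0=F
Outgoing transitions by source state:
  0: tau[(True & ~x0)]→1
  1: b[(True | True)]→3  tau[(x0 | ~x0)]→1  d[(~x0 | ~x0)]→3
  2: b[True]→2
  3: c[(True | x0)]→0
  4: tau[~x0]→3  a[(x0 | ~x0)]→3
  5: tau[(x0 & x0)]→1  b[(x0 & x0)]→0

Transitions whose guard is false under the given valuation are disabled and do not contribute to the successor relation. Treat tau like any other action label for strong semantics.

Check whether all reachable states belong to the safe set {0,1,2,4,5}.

Safe = {0,1,2,4,5}
Reach set: {0,1,3}
  0: ✓
  1: ✓
  3: VIOLATES
reach 3 via tau·b — violates

Answer: INVARIANT VIOLATED at state 3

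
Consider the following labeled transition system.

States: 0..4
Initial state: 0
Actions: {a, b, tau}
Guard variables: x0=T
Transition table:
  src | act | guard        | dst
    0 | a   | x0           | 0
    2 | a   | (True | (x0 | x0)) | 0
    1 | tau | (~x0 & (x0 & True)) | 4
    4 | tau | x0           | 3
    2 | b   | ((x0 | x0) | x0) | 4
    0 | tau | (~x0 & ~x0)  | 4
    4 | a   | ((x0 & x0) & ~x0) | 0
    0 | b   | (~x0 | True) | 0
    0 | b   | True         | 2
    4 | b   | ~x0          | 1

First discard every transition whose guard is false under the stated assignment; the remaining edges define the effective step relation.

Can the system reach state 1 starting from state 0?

Guard filter leaves 6 enabled edge(s).
depth 0: {0}
depth 1: {2}  total {0,2}
depth 2: {4}  total {0,2,4}
depth 3: {3}  total {0,2,3,4}
Reach set: {0,2,3,4}

Answer: UNREACHABLE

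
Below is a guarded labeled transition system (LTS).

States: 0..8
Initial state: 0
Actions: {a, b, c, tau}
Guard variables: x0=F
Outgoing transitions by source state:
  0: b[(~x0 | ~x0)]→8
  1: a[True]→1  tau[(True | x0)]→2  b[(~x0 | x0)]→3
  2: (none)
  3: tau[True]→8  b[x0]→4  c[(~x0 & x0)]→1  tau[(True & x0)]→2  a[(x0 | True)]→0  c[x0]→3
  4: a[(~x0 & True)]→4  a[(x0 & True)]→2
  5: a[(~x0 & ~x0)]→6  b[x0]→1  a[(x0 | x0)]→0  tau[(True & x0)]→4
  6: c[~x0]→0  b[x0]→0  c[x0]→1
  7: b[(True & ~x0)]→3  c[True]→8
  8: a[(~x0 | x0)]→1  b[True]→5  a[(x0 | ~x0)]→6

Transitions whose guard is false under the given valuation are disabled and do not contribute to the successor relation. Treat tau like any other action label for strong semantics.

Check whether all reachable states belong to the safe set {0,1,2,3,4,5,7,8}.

Inv-set: {0,1,2,3,4,5,7,8}
Reach set: {0,1,2,3,5,6,8}
  0: ok
  1: ok
  2: ok
  3: ok
  5: ok
  6: VIOLATES
  8: ok
witness against invariant: b·a → 6

Answer: INVARIANT VIOLATED at state 6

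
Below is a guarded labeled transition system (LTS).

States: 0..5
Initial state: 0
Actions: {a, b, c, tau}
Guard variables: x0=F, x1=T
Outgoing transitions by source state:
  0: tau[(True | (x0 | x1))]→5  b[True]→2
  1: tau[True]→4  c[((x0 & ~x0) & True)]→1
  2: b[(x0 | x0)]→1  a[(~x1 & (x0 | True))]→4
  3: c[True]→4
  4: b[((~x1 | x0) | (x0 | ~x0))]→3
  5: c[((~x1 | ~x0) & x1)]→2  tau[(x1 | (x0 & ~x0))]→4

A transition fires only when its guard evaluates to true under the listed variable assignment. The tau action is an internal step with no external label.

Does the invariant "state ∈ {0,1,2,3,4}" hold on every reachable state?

Answer: INVARIANT VIOLATED at state 5

Trace:
Safe = {0,1,2,3,4}
R = {0,2,3,4,5}
  0: ok
  2: ok
  3: ok
  4: ok
  5: ✗ unsafe
reach 5 via tau — violates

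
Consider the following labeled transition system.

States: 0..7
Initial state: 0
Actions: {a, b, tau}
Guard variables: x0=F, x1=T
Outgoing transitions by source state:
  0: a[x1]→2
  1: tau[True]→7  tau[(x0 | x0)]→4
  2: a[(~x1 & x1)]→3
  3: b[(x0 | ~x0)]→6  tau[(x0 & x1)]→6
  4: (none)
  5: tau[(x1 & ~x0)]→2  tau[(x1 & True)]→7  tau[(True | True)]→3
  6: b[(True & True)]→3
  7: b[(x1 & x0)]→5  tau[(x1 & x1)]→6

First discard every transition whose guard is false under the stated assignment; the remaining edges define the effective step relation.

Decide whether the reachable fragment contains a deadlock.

Reach set: {0,2}
  0: a→2  [1 exit(s)]
  2: ∅  [no exit]
Path to 2: a

Answer: DEADLOCK at state 2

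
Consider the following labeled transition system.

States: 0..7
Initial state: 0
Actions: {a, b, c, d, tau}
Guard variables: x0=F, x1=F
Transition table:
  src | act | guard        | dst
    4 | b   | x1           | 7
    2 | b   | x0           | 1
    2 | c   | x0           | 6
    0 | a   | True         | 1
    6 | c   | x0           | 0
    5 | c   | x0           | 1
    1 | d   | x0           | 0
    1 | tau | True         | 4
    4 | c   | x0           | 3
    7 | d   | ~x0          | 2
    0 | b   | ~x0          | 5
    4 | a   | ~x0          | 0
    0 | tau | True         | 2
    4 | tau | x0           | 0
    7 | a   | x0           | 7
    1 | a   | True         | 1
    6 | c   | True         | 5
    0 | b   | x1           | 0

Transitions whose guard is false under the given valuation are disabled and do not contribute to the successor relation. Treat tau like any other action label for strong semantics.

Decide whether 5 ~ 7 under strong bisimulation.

Refine partition for ~:
  round 0: {{0,1,2,3,4,5,6,7}}
  round 1: {{0},{1},{2,3,5},{4},{6},{7}}
Fixed point at round 2; 6 class(es).
5∈{2,3,5}, 7∈{7}

Answer: NOT BISIMILAR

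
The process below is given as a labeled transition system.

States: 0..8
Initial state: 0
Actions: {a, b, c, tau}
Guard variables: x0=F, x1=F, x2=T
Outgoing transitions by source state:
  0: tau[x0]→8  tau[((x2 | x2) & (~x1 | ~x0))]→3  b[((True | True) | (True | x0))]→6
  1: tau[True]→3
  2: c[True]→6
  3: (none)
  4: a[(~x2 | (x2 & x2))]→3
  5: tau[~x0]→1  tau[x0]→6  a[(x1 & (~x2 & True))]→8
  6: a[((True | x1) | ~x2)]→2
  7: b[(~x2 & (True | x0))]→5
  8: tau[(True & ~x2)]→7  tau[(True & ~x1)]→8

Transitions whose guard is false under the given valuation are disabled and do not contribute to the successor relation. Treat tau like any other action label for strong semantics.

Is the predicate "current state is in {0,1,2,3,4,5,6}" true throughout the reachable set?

Inv-set: {0,1,2,3,4,5,6}
Reach set: {0,2,3,6}
  0: safe
  2: safe
  3: safe
  6: safe

Answer: INVARIANT HOLDS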